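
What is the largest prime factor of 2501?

61

2501 = 41 · 61
61 is prime.
So 2501 = 41 · 61; the largest prime factor is 61.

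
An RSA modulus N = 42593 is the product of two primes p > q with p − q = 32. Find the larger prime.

223

Since p = q + 32, we have 42593 = q(q + 32), so q² + 32q − 42593 = 0.
Discriminant: 32² + 4·42593 = 1024 + 170372 = 171396; √171396 = 414.
q = (−32 + 414)/2 = 191, and p = q + 32 = 223.
Check: 191 · 223 = 42593.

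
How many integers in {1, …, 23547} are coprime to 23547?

Factor: 23547 = 3 · 47 · 167.
φ(23547) = (3−1) · (47−1) · (167−1) = 2 · 46 · 166 = 15272.

15272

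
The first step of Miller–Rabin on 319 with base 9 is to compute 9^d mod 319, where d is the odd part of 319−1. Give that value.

5

319 − 1 = 318 = 2^1 · 159, so d = 159.
9^1 ≡ 9 (mod 319)
9^2 ≡ 9^2 = 81 ≡ 81 (mod 319)
9^4 ≡ 81^2 = 6561 ≡ 181 (mod 319)
9^8 ≡ 181^2 = 32761 ≡ 223 (mod 319)
9^16 ≡ 223^2 = 49729 ≡ 284 (mod 319)
9^32 ≡ 284^2 = 80656 ≡ 268 (mod 319)
9^64 ≡ 268^2 = 71824 ≡ 49 (mod 319)
9^128 ≡ 49^2 = 2401 ≡ 168 (mod 319)
159 = 128 + 16 + 8 + 4 + 2 + 1 in binary powers of 2.
So 9^159 ≡ 168 · 284 · 223 · 181 · 81 · 9 ≡ 5 (mod 319).
Squaring chain: 5; never reaches −1, so base 9 is a Miller–Rabin witness that 319 is composite.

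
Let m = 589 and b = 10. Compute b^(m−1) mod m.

10^1 ≡ 10 (mod 589)
10^2 ≡ 10^2 = 100 ≡ 100 (mod 589)
10^4 ≡ 100^2 = 10000 ≡ 576 (mod 589)
10^8 ≡ 576^2 = 331776 ≡ 169 (mod 589)
10^16 ≡ 169^2 = 28561 ≡ 289 (mod 589)
10^32 ≡ 289^2 = 83521 ≡ 472 (mod 589)
10^64 ≡ 472^2 = 222784 ≡ 142 (mod 589)
10^128 ≡ 142^2 = 20164 ≡ 138 (mod 589)
10^256 ≡ 138^2 = 19044 ≡ 196 (mod 589)
10^512 ≡ 196^2 = 38416 ≡ 131 (mod 589)
588 = 512 + 64 + 8 + 4 in binary powers of 2.
So 10^588 ≡ 131 · 142 · 169 · 576 ≡ 349 (mod 589).
Since 349 ≠ 1, base 10 is a Fermat witness: 589 is composite.

349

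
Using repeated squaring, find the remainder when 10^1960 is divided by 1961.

10^1 ≡ 10 (mod 1961)
10^2 ≡ 10^2 = 100 ≡ 100 (mod 1961)
10^4 ≡ 100^2 = 10000 ≡ 195 (mod 1961)
10^8 ≡ 195^2 = 38025 ≡ 766 (mod 1961)
10^16 ≡ 766^2 = 586756 ≡ 417 (mod 1961)
10^32 ≡ 417^2 = 173889 ≡ 1321 (mod 1961)
10^64 ≡ 1321^2 = 1745041 ≡ 1712 (mod 1961)
10^128 ≡ 1712^2 = 2930944 ≡ 1210 (mod 1961)
10^256 ≡ 1210^2 = 1464100 ≡ 1194 (mod 1961)
10^512 ≡ 1194^2 = 1425636 ≡ 1950 (mod 1961)
10^1024 ≡ 1950^2 = 3802500 ≡ 121 (mod 1961)
1960 = 1024 + 512 + 256 + 128 + 32 + 8 in binary powers of 2.
So 10^1960 ≡ 121 · 1950 · 1194 · 1210 · 1321 · 766 ≡ 121 (mod 1961).
Since 121 ≠ 1, base 10 is a Fermat witness: 1961 is composite.

121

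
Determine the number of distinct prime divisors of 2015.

3

2015 = 5 · 403
403 = 13 · 31
2015 = 5 · 13 · 31, which has 3 distinct prime factors.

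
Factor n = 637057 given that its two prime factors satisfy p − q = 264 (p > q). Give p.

941

Since p = q + 264, we have 637057 = q(q + 264), so q² + 264q − 637057 = 0.
Discriminant: 264² + 4·637057 = 69696 + 2548228 = 2617924; √2617924 = 1618.
q = (−264 + 1618)/2 = 677, and p = q + 264 = 941.
Check: 677 · 941 = 637057.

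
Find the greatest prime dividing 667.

667 = 23 · 29
29 is prime.
So 667 = 23 · 29; the largest prime factor is 29.

29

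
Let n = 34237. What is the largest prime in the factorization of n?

34237 = 7 · 4891
4891 = 67 · 73
73 is prime.
So 34237 = 7 · 67 · 73; the largest prime factor is 73.

73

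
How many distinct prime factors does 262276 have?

262276 = 2^2 · 65569
65569 = 7 · 9367
9367 = 17 · 551
551 = 19 · 29
262276 = 2^2 · 7 · 17 · 19 · 29, which has 5 distinct prime factors.

5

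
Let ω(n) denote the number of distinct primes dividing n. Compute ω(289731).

5

289731 = 3 · 96577
96577 = 13 · 7429
7429 = 17 · 437
437 = 19 · 23
289731 = 3 · 13 · 17 · 19 · 23, which has 5 distinct prime factors.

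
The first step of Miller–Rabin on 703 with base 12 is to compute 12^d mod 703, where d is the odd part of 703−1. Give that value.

703 − 1 = 702 = 2^1 · 351, so d = 351.
12^1 ≡ 12 (mod 703)
12^2 ≡ 12^2 = 144 ≡ 144 (mod 703)
12^4 ≡ 144^2 = 20736 ≡ 349 (mod 703)
12^8 ≡ 349^2 = 121801 ≡ 182 (mod 703)
12^16 ≡ 182^2 = 33124 ≡ 83 (mod 703)
12^32 ≡ 83^2 = 6889 ≡ 562 (mod 703)
12^64 ≡ 562^2 = 315844 ≡ 197 (mod 703)
12^128 ≡ 197^2 = 38809 ≡ 144 (mod 703)
12^256 ≡ 144^2 = 20736 ≡ 349 (mod 703)
351 = 256 + 64 + 16 + 8 + 4 + 2 + 1 in binary powers of 2.
So 12^351 ≡ 349 · 197 · 83 · 182 · 349 · 144 · 12 ≡ 75 (mod 703).
Squaring chain: 75; never reaches −1, so base 12 is a Miller–Rabin witness that 703 is composite.

75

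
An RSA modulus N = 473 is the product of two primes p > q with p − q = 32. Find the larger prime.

43

Since p = q + 32, we have 473 = q(q + 32), so q² + 32q − 473 = 0.
Discriminant: 32² + 4·473 = 1024 + 1892 = 2916; √2916 = 54.
q = (−32 + 54)/2 = 11, and p = q + 32 = 43.
Check: 11 · 43 = 473.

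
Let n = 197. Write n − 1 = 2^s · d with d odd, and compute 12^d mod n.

14

197 − 1 = 196 = 2^2 · 49, so d = 49.
12^1 ≡ 12 (mod 197)
12^2 ≡ 12^2 = 144 ≡ 144 (mod 197)
12^4 ≡ 144^2 = 20736 ≡ 51 (mod 197)
12^8 ≡ 51^2 = 2601 ≡ 40 (mod 197)
12^16 ≡ 40^2 = 1600 ≡ 24 (mod 197)
12^32 ≡ 24^2 = 576 ≡ 182 (mod 197)
49 = 32 + 16 + 1 in binary powers of 2.
So 12^49 ≡ 182 · 24 · 12 ≡ 14 (mod 197).
Squaring chain: 14 → 196; reaches −1, so base 12 does not prove 197 composite.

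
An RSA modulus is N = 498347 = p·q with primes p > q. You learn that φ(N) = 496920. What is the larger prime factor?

φ(n) = (p−1)(q−1) = n − (p+q) + 1, so p + q = 498347 − 496920 + 1 = 1428.
p and q are the roots of t² − 1428t + 498347 = 0.
Discriminant: 1428² − 4·498347 = 2039184 − 1993388 = 45796; √45796 = 214.
q = (1428 − 214)/2 = 607, p = (1428 + 214)/2 = 821.
Check: 607 · 821 = 498347.

821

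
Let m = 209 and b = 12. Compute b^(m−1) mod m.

12^1 ≡ 12 (mod 209)
12^2 ≡ 12^2 = 144 ≡ 144 (mod 209)
12^4 ≡ 144^2 = 20736 ≡ 45 (mod 209)
12^8 ≡ 45^2 = 2025 ≡ 144 (mod 209)
12^16 ≡ 144^2 = 20736 ≡ 45 (mod 209)
12^32 ≡ 45^2 = 2025 ≡ 144 (mod 209)
12^64 ≡ 144^2 = 20736 ≡ 45 (mod 209)
12^128 ≡ 45^2 = 2025 ≡ 144 (mod 209)
208 = 128 + 64 + 16 in binary powers of 2.
So 12^208 ≡ 144 · 45 · 45 ≡ 45 (mod 209).
Since 45 ≠ 1, base 12 is a Fermat witness: 209 is composite.

45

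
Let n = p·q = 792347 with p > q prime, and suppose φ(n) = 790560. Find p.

977

φ(n) = (p−1)(q−1) = n − (p+q) + 1, so p + q = 792347 − 790560 + 1 = 1788.
p and q are the roots of t² − 1788t + 792347 = 0.
Discriminant: 1788² − 4·792347 = 3196944 − 3169388 = 27556; √27556 = 166.
q = (1788 − 166)/2 = 811, p = (1788 + 166)/2 = 977.
Check: 811 · 977 = 792347.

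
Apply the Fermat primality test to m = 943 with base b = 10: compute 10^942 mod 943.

469

10^1 ≡ 10 (mod 943)
10^2 ≡ 10^2 = 100 ≡ 100 (mod 943)
10^4 ≡ 100^2 = 10000 ≡ 570 (mod 943)
10^8 ≡ 570^2 = 324900 ≡ 508 (mod 943)
10^16 ≡ 508^2 = 258064 ≡ 625 (mod 943)
10^32 ≡ 625^2 = 390625 ≡ 223 (mod 943)
10^64 ≡ 223^2 = 49729 ≡ 693 (mod 943)
10^128 ≡ 693^2 = 480249 ≡ 262 (mod 943)
10^256 ≡ 262^2 = 68644 ≡ 748 (mod 943)
10^512 ≡ 748^2 = 559504 ≡ 305 (mod 943)
942 = 512 + 256 + 128 + 32 + 8 + 4 + 2 in binary powers of 2.
So 10^942 ≡ 305 · 748 · 262 · 223 · 508 · 570 · 100 ≡ 469 (mod 943).
Since 469 ≠ 1, base 10 is a Fermat witness: 943 is composite.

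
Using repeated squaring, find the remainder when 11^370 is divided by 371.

11^1 ≡ 11 (mod 371)
11^2 ≡ 11^2 = 121 ≡ 121 (mod 371)
11^4 ≡ 121^2 = 14641 ≡ 172 (mod 371)
11^8 ≡ 172^2 = 29584 ≡ 275 (mod 371)
11^16 ≡ 275^2 = 75625 ≡ 312 (mod 371)
11^32 ≡ 312^2 = 97344 ≡ 142 (mod 371)
11^64 ≡ 142^2 = 20164 ≡ 130 (mod 371)
11^128 ≡ 130^2 = 16900 ≡ 205 (mod 371)
11^256 ≡ 205^2 = 42025 ≡ 102 (mod 371)
370 = 256 + 64 + 32 + 16 + 2 in binary powers of 2.
So 11^370 ≡ 102 · 130 · 142 · 312 · 121 ≡ 354 (mod 371).
Since 354 ≠ 1, base 11 is a Fermat witness: 371 is composite.

354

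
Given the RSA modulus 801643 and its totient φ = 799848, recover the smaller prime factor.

φ(n) = (p−1)(q−1) = n − (p+q) + 1, so p + q = 801643 − 799848 + 1 = 1796.
p and q are the roots of t² − 1796t + 801643 = 0.
Discriminant: 1796² − 4·801643 = 3225616 − 3206572 = 19044; √19044 = 138.
q = (1796 − 138)/2 = 829, p = (1796 + 138)/2 = 967.
Check: 829 · 967 = 801643.

829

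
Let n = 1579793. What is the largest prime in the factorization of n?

1579793 = 17 · 92929
92929 = 19 · 4891
4891 = 67 · 73
73 is prime.
So 1579793 = 17 · 19 · 67 · 73; the largest prime factor is 73.

73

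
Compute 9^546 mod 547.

9^1 ≡ 9 (mod 547)
9^2 ≡ 9^2 = 81 ≡ 81 (mod 547)
9^4 ≡ 81^2 = 6561 ≡ 544 (mod 547)
9^8 ≡ 544^2 = 295936 ≡ 9 (mod 547)
9^16 ≡ 9^2 = 81 ≡ 81 (mod 547)
9^32 ≡ 81^2 = 6561 ≡ 544 (mod 547)
9^64 ≡ 544^2 = 295936 ≡ 9 (mod 547)
9^128 ≡ 9^2 = 81 ≡ 81 (mod 547)
9^256 ≡ 81^2 = 6561 ≡ 544 (mod 547)
9^512 ≡ 544^2 = 295936 ≡ 9 (mod 547)
546 = 512 + 32 + 2 in binary powers of 2.
So 9^546 ≡ 9 · 544 · 81 ≡ 1 (mod 547).
Since the result is 1, base 9 gives no evidence that 547 is composite.

1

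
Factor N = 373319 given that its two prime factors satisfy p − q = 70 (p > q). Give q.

577

Since p = q + 70, we have 373319 = q(q + 70), so q² + 70q − 373319 = 0.
Discriminant: 70² + 4·373319 = 4900 + 1493276 = 1498176; √1498176 = 1224.
q = (−70 + 1224)/2 = 577, and p = q + 70 = 647.
Check: 577 · 647 = 373319.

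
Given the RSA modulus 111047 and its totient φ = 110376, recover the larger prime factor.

φ(n) = (p−1)(q−1) = n − (p+q) + 1, so p + q = 111047 − 110376 + 1 = 672.
p and q are the roots of t² − 672t + 111047 = 0.
Discriminant: 672² − 4·111047 = 451584 − 444188 = 7396; √7396 = 86.
q = (672 − 86)/2 = 293, p = (672 + 86)/2 = 379.
Check: 293 · 379 = 111047.

379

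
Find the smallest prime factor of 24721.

59

24721 is odd.
Digit sum 16, not divisible by 3.
Ends in 1: not divisible by 5.
7: 24721 = 7·3531 + 4
11: 24721 = 11·2247 + 4
13: 24721 = 13·1901 + 8
17: 24721 = 17·1454 + 3
19: 24721 = 19·1301 + 2
23: 24721 = 23·1074 + 19
29: 24721 = 29·852 + 13
31: 24721 = 31·797 + 14
37: 24721 = 37·668 + 5
41: 24721 = 41·602 + 39
43: 24721 = 43·574 + 39
47: 24721 = 47·525 + 46
53: 24721 = 53·466 + 23
59: 24721 = 59·419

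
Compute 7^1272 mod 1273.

7^1 ≡ 7 (mod 1273)
7^2 ≡ 7^2 = 49 ≡ 49 (mod 1273)
7^4 ≡ 49^2 = 2401 ≡ 1128 (mod 1273)
7^8 ≡ 1128^2 = 1272384 ≡ 657 (mod 1273)
7^16 ≡ 657^2 = 431649 ≡ 102 (mod 1273)
7^32 ≡ 102^2 = 10404 ≡ 220 (mod 1273)
7^64 ≡ 220^2 = 48400 ≡ 26 (mod 1273)
7^128 ≡ 26^2 = 676 ≡ 676 (mod 1273)
7^256 ≡ 676^2 = 456976 ≡ 1242 (mod 1273)
7^512 ≡ 1242^2 = 1542564 ≡ 961 (mod 1273)
7^1024 ≡ 961^2 = 923521 ≡ 596 (mod 1273)
1272 = 1024 + 128 + 64 + 32 + 16 + 8 in binary powers of 2.
So 7^1272 ≡ 596 · 676 · 26 · 220 · 102 · 657 ≡ 1179 (mod 1273).
Since 1179 ≠ 1, base 7 is a Fermat witness: 1273 is composite.

1179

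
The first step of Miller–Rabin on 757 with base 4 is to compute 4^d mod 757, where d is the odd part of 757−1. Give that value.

757 − 1 = 756 = 2^2 · 189, so d = 189.
4^1 ≡ 4 (mod 757)
4^2 ≡ 4^2 = 16 ≡ 16 (mod 757)
4^4 ≡ 16^2 = 256 ≡ 256 (mod 757)
4^8 ≡ 256^2 = 65536 ≡ 434 (mod 757)
4^16 ≡ 434^2 = 188356 ≡ 620 (mod 757)
4^32 ≡ 620^2 = 384400 ≡ 601 (mod 757)
4^64 ≡ 601^2 = 361201 ≡ 112 (mod 757)
4^128 ≡ 112^2 = 12544 ≡ 432 (mod 757)
189 = 128 + 32 + 16 + 8 + 4 + 1 in binary powers of 2.
So 4^189 ≡ 432 · 601 · 620 · 434 · 256 · 4 ≡ 756 (mod 757).
Since 4^d ≡ 756 (mod 757), base 4 does not prove 757 composite.

756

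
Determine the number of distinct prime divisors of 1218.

1218 = 2 · 609
609 = 3 · 203
203 = 7 · 29
1218 = 2 · 3 · 7 · 29, which has 4 distinct prime factors.

4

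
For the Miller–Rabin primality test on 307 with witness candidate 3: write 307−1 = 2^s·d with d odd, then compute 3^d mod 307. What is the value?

306

307 − 1 = 306 = 2^1 · 153, so d = 153.
3^1 ≡ 3 (mod 307)
3^2 ≡ 3^2 = 9 ≡ 9 (mod 307)
3^4 ≡ 9^2 = 81 ≡ 81 (mod 307)
3^8 ≡ 81^2 = 6561 ≡ 114 (mod 307)
3^16 ≡ 114^2 = 12996 ≡ 102 (mod 307)
3^32 ≡ 102^2 = 10404 ≡ 273 (mod 307)
3^64 ≡ 273^2 = 74529 ≡ 235 (mod 307)
3^128 ≡ 235^2 = 55225 ≡ 272 (mod 307)
153 = 128 + 16 + 8 + 1 in binary powers of 2.
So 3^153 ≡ 272 · 102 · 114 · 3 ≡ 306 (mod 307).
Since 3^d ≡ 306 (mod 307), base 3 does not prove 307 composite.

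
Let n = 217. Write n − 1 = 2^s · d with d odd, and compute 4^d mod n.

78

217 − 1 = 216 = 2^3 · 27, so d = 27.
4^1 ≡ 4 (mod 217)
4^2 ≡ 4^2 = 16 ≡ 16 (mod 217)
4^4 ≡ 16^2 = 256 ≡ 39 (mod 217)
4^8 ≡ 39^2 = 1521 ≡ 2 (mod 217)
4^16 ≡ 2^2 = 4 ≡ 4 (mod 217)
27 = 16 + 8 + 2 + 1 in binary powers of 2.
So 4^27 ≡ 4 · 2 · 16 · 4 ≡ 78 (mod 217).
Squaring chain: 78 → 8 → 64; never reaches −1, so base 4 is a Miller–Rabin witness that 217 is composite.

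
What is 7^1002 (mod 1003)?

7^1 ≡ 7 (mod 1003)
7^2 ≡ 7^2 = 49 ≡ 49 (mod 1003)
7^4 ≡ 49^2 = 2401 ≡ 395 (mod 1003)
7^8 ≡ 395^2 = 156025 ≡ 560 (mod 1003)
7^16 ≡ 560^2 = 313600 ≡ 664 (mod 1003)
7^32 ≡ 664^2 = 440896 ≡ 579 (mod 1003)
7^64 ≡ 579^2 = 335241 ≡ 239 (mod 1003)
7^128 ≡ 239^2 = 57121 ≡ 953 (mod 1003)
7^256 ≡ 953^2 = 908209 ≡ 494 (mod 1003)
7^512 ≡ 494^2 = 244036 ≡ 307 (mod 1003)
1002 = 512 + 256 + 128 + 64 + 32 + 8 + 2 in binary powers of 2.
So 7^1002 ≡ 307 · 494 · 953 · 239 · 579 · 560 · 49 ≡ 546 (mod 1003).
Since 546 ≠ 1, base 7 is a Fermat witness: 1003 is composite.

546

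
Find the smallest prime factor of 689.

689 is odd.
Digit sum 23, not divisible by 3.
Ends in 9: not divisible by 5.
7: 689 = 7·98 + 3
11: 689 = 11·62 + 7
13: 689 = 13·53

13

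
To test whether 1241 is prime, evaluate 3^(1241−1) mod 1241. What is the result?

373

3^1 ≡ 3 (mod 1241)
3^2 ≡ 3^2 = 9 ≡ 9 (mod 1241)
3^4 ≡ 9^2 = 81 ≡ 81 (mod 1241)
3^8 ≡ 81^2 = 6561 ≡ 356 (mod 1241)
3^16 ≡ 356^2 = 126736 ≡ 154 (mod 1241)
3^32 ≡ 154^2 = 23716 ≡ 137 (mod 1241)
3^64 ≡ 137^2 = 18769 ≡ 154 (mod 1241)
3^128 ≡ 154^2 = 23716 ≡ 137 (mod 1241)
3^256 ≡ 137^2 = 18769 ≡ 154 (mod 1241)
3^512 ≡ 154^2 = 23716 ≡ 137 (mod 1241)
3^1024 ≡ 137^2 = 18769 ≡ 154 (mod 1241)
1240 = 1024 + 128 + 64 + 16 + 8 in binary powers of 2.
So 3^1240 ≡ 154 · 137 · 154 · 154 · 356 ≡ 373 (mod 1241).
Since 373 ≠ 1, base 3 is a Fermat witness: 1241 is composite.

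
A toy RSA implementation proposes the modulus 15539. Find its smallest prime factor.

15539 is odd.
Digit sum 23, not divisible by 3.
Ends in 9: not divisible by 5.
7: 15539 = 7·2219 + 6
11: 15539 = 11·1412 + 7
13: 15539 = 13·1195 + 4
17: 15539 = 17·914 + 1
19: 15539 = 19·817 + 16
23: 15539 = 23·675 + 14
29: 15539 = 29·535 + 24
31: 15539 = 31·501 + 8
37: 15539 = 37·419 + 36
41: 15539 = 41·379

41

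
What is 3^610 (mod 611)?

3^1 ≡ 3 (mod 611)
3^2 ≡ 3^2 = 9 ≡ 9 (mod 611)
3^4 ≡ 9^2 = 81 ≡ 81 (mod 611)
3^8 ≡ 81^2 = 6561 ≡ 451 (mod 611)
3^16 ≡ 451^2 = 203401 ≡ 549 (mod 611)
3^32 ≡ 549^2 = 301401 ≡ 178 (mod 611)
3^64 ≡ 178^2 = 31684 ≡ 523 (mod 611)
3^128 ≡ 523^2 = 273529 ≡ 412 (mod 611)
3^256 ≡ 412^2 = 169744 ≡ 497 (mod 611)
3^512 ≡ 497^2 = 247009 ≡ 165 (mod 611)
610 = 512 + 64 + 32 + 2 in binary powers of 2.
So 3^610 ≡ 165 · 523 · 178 · 9 ≡ 341 (mod 611).
Since 341 ≠ 1, base 3 is a Fermat witness: 611 is composite.

341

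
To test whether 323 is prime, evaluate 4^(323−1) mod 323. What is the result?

101

4^1 ≡ 4 (mod 323)
4^2 ≡ 4^2 = 16 ≡ 16 (mod 323)
4^4 ≡ 16^2 = 256 ≡ 256 (mod 323)
4^8 ≡ 256^2 = 65536 ≡ 290 (mod 323)
4^16 ≡ 290^2 = 84100 ≡ 120 (mod 323)
4^32 ≡ 120^2 = 14400 ≡ 188 (mod 323)
4^64 ≡ 188^2 = 35344 ≡ 137 (mod 323)
4^128 ≡ 137^2 = 18769 ≡ 35 (mod 323)
4^256 ≡ 35^2 = 1225 ≡ 256 (mod 323)
322 = 256 + 64 + 2 in binary powers of 2.
So 4^322 ≡ 256 · 137 · 16 ≡ 101 (mod 323).
Since 101 ≠ 1, base 4 is a Fermat witness: 323 is composite.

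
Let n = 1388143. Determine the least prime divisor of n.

1388143 is odd.
Digit sum 28, not divisible by 3.
Ends in 3: not divisible by 5.
7: 1388143 = 7·198306 + 1
11: 1388143 = 11·126194 + 9
13: 1388143 = 13·106780 + 3
17: 1388143 = 17·81655 + 8
19: 1388143 = 19·73060 + 3
23: 1388143 = 23·60354 + 1
29: 1388143 = 29·47867

29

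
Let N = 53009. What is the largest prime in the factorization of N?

53009 = 11 · 4819
4819 = 61 · 79
79 is prime.
So 53009 = 11 · 61 · 79; the largest prime factor is 79.

79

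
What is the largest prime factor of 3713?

3713 = 47 · 79
79 is prime.
So 3713 = 47 · 79; the largest prime factor is 79.

79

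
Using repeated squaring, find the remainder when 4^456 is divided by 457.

1

4^1 ≡ 4 (mod 457)
4^2 ≡ 4^2 = 16 ≡ 16 (mod 457)
4^4 ≡ 16^2 = 256 ≡ 256 (mod 457)
4^8 ≡ 256^2 = 65536 ≡ 185 (mod 457)
4^16 ≡ 185^2 = 34225 ≡ 407 (mod 457)
4^32 ≡ 407^2 = 165649 ≡ 215 (mod 457)
4^64 ≡ 215^2 = 46225 ≡ 68 (mod 457)
4^128 ≡ 68^2 = 4624 ≡ 54 (mod 457)
4^256 ≡ 54^2 = 2916 ≡ 174 (mod 457)
456 = 256 + 128 + 64 + 8 in binary powers of 2.
So 4^456 ≡ 174 · 54 · 68 · 185 ≡ 1 (mod 457).
Since the result is 1, base 4 gives no evidence that 457 is composite.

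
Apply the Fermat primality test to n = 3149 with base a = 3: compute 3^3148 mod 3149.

3^1 ≡ 3 (mod 3149)
3^2 ≡ 3^2 = 9 ≡ 9 (mod 3149)
3^4 ≡ 9^2 = 81 ≡ 81 (mod 3149)
3^8 ≡ 81^2 = 6561 ≡ 263 (mod 3149)
3^16 ≡ 263^2 = 69169 ≡ 3040 (mod 3149)
3^32 ≡ 3040^2 = 9241600 ≡ 2434 (mod 3149)
3^64 ≡ 2434^2 = 5924356 ≡ 1087 (mod 3149)
3^128 ≡ 1087^2 = 1181569 ≡ 694 (mod 3149)
3^256 ≡ 694^2 = 481636 ≡ 2988 (mod 3149)
3^512 ≡ 2988^2 = 8928144 ≡ 729 (mod 3149)
3^1024 ≡ 729^2 = 531441 ≡ 2409 (mod 3149)
3^2048 ≡ 2409^2 = 5803281 ≡ 2823 (mod 3149)
3148 = 2048 + 1024 + 64 + 8 + 4 in binary powers of 2.
So 3^3148 ≡ 2823 · 2409 · 1087 · 263 · 81 ≡ 947 (mod 3149).
Since 947 ≠ 1, base 3 is a Fermat witness: 3149 is composite.

947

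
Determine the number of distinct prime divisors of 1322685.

6

1322685 = 3^2 · 146965
146965 = 5 · 29393
29393 = 7 · 4199
4199 = 13 · 323
323 = 17 · 19
1322685 = 3^2 · 5 · 7 · 13 · 17 · 19, which has 6 distinct prime factors.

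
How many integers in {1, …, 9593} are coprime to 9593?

9360

Factor: 9593 = 53 · 181.
φ(9593) = (53−1) · (181−1) = 52 · 180 = 9360.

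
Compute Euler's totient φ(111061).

101568

Factor: 111061 = 17 · 47 · 139.
φ(111061) = (17−1) · (47−1) · (139−1) = 16 · 46 · 138 = 101568.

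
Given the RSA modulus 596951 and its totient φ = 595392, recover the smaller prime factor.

673

φ(n) = (p−1)(q−1) = n − (p+q) + 1, so p + q = 596951 − 595392 + 1 = 1560.
p and q are the roots of t² − 1560t + 596951 = 0.
Discriminant: 1560² − 4·596951 = 2433600 − 2387804 = 45796; √45796 = 214.
q = (1560 − 214)/2 = 673, p = (1560 + 214)/2 = 887.
Check: 673 · 887 = 596951.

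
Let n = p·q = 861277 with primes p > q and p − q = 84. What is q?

Since p = q + 84, we have 861277 = q(q + 84), so q² + 84q − 861277 = 0.
Discriminant: 84² + 4·861277 = 7056 + 3445108 = 3452164; √3452164 = 1858.
q = (−84 + 1858)/2 = 887, and p = q + 84 = 971.
Check: 887 · 971 = 861277.

887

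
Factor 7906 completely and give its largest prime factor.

7906 = 2 · 3953
3953 = 59 · 67
67 is prime.
So 7906 = 2 · 59 · 67; the largest prime factor is 67.

67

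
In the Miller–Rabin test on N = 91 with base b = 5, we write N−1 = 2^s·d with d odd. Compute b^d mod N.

83

91 − 1 = 90 = 2^1 · 45, so d = 45.
5^1 ≡ 5 (mod 91)
5^2 ≡ 5^2 = 25 ≡ 25 (mod 91)
5^4 ≡ 25^2 = 625 ≡ 79 (mod 91)
5^8 ≡ 79^2 = 6241 ≡ 53 (mod 91)
5^16 ≡ 53^2 = 2809 ≡ 79 (mod 91)
5^32 ≡ 79^2 = 6241 ≡ 53 (mod 91)
45 = 32 + 8 + 4 + 1 in binary powers of 2.
So 5^45 ≡ 53 · 53 · 79 · 5 ≡ 83 (mod 91).
Squaring chain: 83; never reaches −1, so base 5 is a Miller–Rabin witness that 91 is composite.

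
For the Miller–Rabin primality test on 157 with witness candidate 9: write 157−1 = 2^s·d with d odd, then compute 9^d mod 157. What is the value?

157 − 1 = 156 = 2^2 · 39, so d = 39.
9^1 ≡ 9 (mod 157)
9^2 ≡ 9^2 = 81 ≡ 81 (mod 157)
9^4 ≡ 81^2 = 6561 ≡ 124 (mod 157)
9^8 ≡ 124^2 = 15376 ≡ 147 (mod 157)
9^16 ≡ 147^2 = 21609 ≡ 100 (mod 157)
9^32 ≡ 100^2 = 10000 ≡ 109 (mod 157)
39 = 32 + 4 + 2 + 1 in binary powers of 2.
So 9^39 ≡ 109 · 124 · 81 · 9 ≡ 1 (mod 157).
Since 9^d ≡ 1 (mod 157), base 9 does not prove 157 composite.

1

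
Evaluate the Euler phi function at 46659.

Factor: 46659 = 3 · 103 · 151.
φ(46659) = (3−1) · (103−1) · (151−1) = 2 · 102 · 150 = 30600.

30600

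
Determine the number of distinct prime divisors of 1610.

1610 = 2 · 805
805 = 5 · 161
161 = 7 · 23
1610 = 2 · 5 · 7 · 23, which has 4 distinct prime factors.

4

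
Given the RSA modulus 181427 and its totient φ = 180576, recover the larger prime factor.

433

φ(n) = (p−1)(q−1) = n − (p+q) + 1, so p + q = 181427 − 180576 + 1 = 852.
p and q are the roots of t² − 852t + 181427 = 0.
Discriminant: 852² − 4·181427 = 725904 − 725708 = 196; √196 = 14.
q = (852 − 14)/2 = 419, p = (852 + 14)/2 = 433.
Check: 419 · 433 = 181427.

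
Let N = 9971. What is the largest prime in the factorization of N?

9971 = 13 · 767
767 = 13 · 59
59 is prime.
So 9971 = 13^2 · 59; the largest prime factor is 59.

59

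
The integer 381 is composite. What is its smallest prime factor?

3

381 is odd.
Digit sum 12, divisible by 3.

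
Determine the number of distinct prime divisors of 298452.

298452 = 2^2 · 74613
74613 = 3 · 24871
24871 = 7 · 3553
3553 = 11 · 323
323 = 17 · 19
298452 = 2^2 · 3 · 7 · 11 · 17 · 19, which has 6 distinct prime factors.

6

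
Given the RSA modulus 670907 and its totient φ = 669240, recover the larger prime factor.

991

φ(n) = (p−1)(q−1) = n − (p+q) + 1, so p + q = 670907 − 669240 + 1 = 1668.
p and q are the roots of t² − 1668t + 670907 = 0.
Discriminant: 1668² − 4·670907 = 2782224 − 2683628 = 98596; √98596 = 314.
q = (1668 − 314)/2 = 677, p = (1668 + 314)/2 = 991.
Check: 677 · 991 = 670907.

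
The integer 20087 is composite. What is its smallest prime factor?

20087 is odd.
Digit sum 17, not divisible by 3.
Ends in 7: not divisible by 5.
7: 20087 = 7·2869 + 4
11: 20087 = 11·1826 + 1
13: 20087 = 13·1545 + 2
17: 20087 = 17·1181 + 10
19: 20087 = 19·1057 + 4
23: 20087 = 23·873 + 8
29: 20087 = 29·692 + 19
31: 20087 = 31·647 + 30
37: 20087 = 37·542 + 33
41: 20087 = 41·489 + 38
43: 20087 = 43·467 + 6
47: 20087 = 47·427 + 18
53: 20087 = 53·379

53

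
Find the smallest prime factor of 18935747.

18935747 is odd.
Digit sum 44, not divisible by 3.
Ends in 7: not divisible by 5.
7: 18935747 = 7·2705106 + 5
11: 18935747 = 11·1721431 + 6
13: 18935747 = 13·1456595 + 12
17: 18935747 = 17·1113867 + 8
19: 18935747 = 19·996618 + 5
23: 18935747 = 23·823293 + 8
29: 18935747 = 29·652956 + 23
31: 18935747 = 31·610830 + 17
37: 18935747 = 37·511776 + 35
41: 18935747 = 41·461847 + 20
43: 18935747 = 43·440366 + 9
47: 18935747 = 47·402888 + 11
53: 18935747 = 53·357278 + 13
59: 18935747 = 59·320944 + 51
61: 18935747 = 61·310422 + 5
67: 18935747 = 67·282623 + 6
71: 18935747 = 71·266700 + 47
73: 18935747 = 73·259393 + 58
79: 18935747 = 79·239693

79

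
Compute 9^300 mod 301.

9^1 ≡ 9 (mod 301)
9^2 ≡ 9^2 = 81 ≡ 81 (mod 301)
9^4 ≡ 81^2 = 6561 ≡ 240 (mod 301)
9^8 ≡ 240^2 = 57600 ≡ 109 (mod 301)
9^16 ≡ 109^2 = 11881 ≡ 142 (mod 301)
9^32 ≡ 142^2 = 20164 ≡ 298 (mod 301)
9^64 ≡ 298^2 = 88804 ≡ 9 (mod 301)
9^128 ≡ 9^2 = 81 ≡ 81 (mod 301)
9^256 ≡ 81^2 = 6561 ≡ 240 (mod 301)
300 = 256 + 32 + 8 + 4 in binary powers of 2.
So 9^300 ≡ 240 · 298 · 109 · 240 ≡ 176 (mod 301).
Since 176 ≠ 1, base 9 is a Fermat witness: 301 is composite.

176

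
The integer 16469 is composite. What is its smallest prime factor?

43

16469 is odd.
Digit sum 26, not divisible by 3.
Ends in 9: not divisible by 5.
7: 16469 = 7·2352 + 5
11: 16469 = 11·1497 + 2
13: 16469 = 13·1266 + 11
17: 16469 = 17·968 + 13
19: 16469 = 19·866 + 15
23: 16469 = 23·716 + 1
29: 16469 = 29·567 + 26
31: 16469 = 31·531 + 8
37: 16469 = 37·445 + 4
41: 16469 = 41·401 + 28
43: 16469 = 43·383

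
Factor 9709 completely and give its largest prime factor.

73

9709 = 7 · 1387
1387 = 19 · 73
73 is prime.
So 9709 = 7 · 19 · 73; the largest prime factor is 73.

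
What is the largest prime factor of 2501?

2501 = 41 · 61
61 is prime.
So 2501 = 41 · 61; the largest prime factor is 61.

61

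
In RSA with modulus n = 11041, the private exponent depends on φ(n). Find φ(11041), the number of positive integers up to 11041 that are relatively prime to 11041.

10800

Factor: 11041 = 61 · 181.
φ(11041) = (61−1) · (181−1) = 60 · 180 = 10800.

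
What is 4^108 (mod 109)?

1

4^1 ≡ 4 (mod 109)
4^2 ≡ 4^2 = 16 ≡ 16 (mod 109)
4^4 ≡ 16^2 = 256 ≡ 38 (mod 109)
4^8 ≡ 38^2 = 1444 ≡ 27 (mod 109)
4^16 ≡ 27^2 = 729 ≡ 75 (mod 109)
4^32 ≡ 75^2 = 5625 ≡ 66 (mod 109)
4^64 ≡ 66^2 = 4356 ≡ 105 (mod 109)
108 = 64 + 32 + 8 + 4 in binary powers of 2.
So 4^108 ≡ 105 · 66 · 27 · 38 ≡ 1 (mod 109).
Since the result is 1, base 4 gives no evidence that 109 is composite.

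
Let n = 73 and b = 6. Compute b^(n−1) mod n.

6^1 ≡ 6 (mod 73)
6^2 ≡ 6^2 = 36 ≡ 36 (mod 73)
6^4 ≡ 36^2 = 1296 ≡ 55 (mod 73)
6^8 ≡ 55^2 = 3025 ≡ 32 (mod 73)
6^16 ≡ 32^2 = 1024 ≡ 2 (mod 73)
6^32 ≡ 2^2 = 4 ≡ 4 (mod 73)
6^64 ≡ 4^2 = 16 ≡ 16 (mod 73)
72 = 64 + 8 in binary powers of 2.
So 6^72 ≡ 16 · 32 ≡ 1 (mod 73).
Since the result is 1, base 6 gives no evidence that 73 is composite.

1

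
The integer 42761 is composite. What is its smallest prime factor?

61

42761 is odd.
Digit sum 20, not divisible by 3.
Ends in 1: not divisible by 5.
7: 42761 = 7·6108 + 5
11: 42761 = 11·3887 + 4
13: 42761 = 13·3289 + 4
17: 42761 = 17·2515 + 6
19: 42761 = 19·2250 + 11
23: 42761 = 23·1859 + 4
29: 42761 = 29·1474 + 15
31: 42761 = 31·1379 + 12
37: 42761 = 37·1155 + 26
41: 42761 = 41·1042 + 39
43: 42761 = 43·994 + 19
47: 42761 = 47·909 + 38
53: 42761 = 53·806 + 43
59: 42761 = 59·724 + 45
61: 42761 = 61·701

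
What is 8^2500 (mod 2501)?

1

8^1 ≡ 8 (mod 2501)
8^2 ≡ 8^2 = 64 ≡ 64 (mod 2501)
8^4 ≡ 64^2 = 4096 ≡ 1595 (mod 2501)
8^8 ≡ 1595^2 = 2544025 ≡ 508 (mod 2501)
8^16 ≡ 508^2 = 258064 ≡ 461 (mod 2501)
8^32 ≡ 461^2 = 212521 ≡ 2437 (mod 2501)
8^64 ≡ 2437^2 = 5938969 ≡ 1595 (mod 2501)
8^128 ≡ 1595^2 = 2544025 ≡ 508 (mod 2501)
8^256 ≡ 508^2 = 258064 ≡ 461 (mod 2501)
8^512 ≡ 461^2 = 212521 ≡ 2437 (mod 2501)
8^1024 ≡ 2437^2 = 5938969 ≡ 1595 (mod 2501)
8^2048 ≡ 1595^2 = 2544025 ≡ 508 (mod 2501)
2500 = 2048 + 256 + 128 + 64 + 4 in binary powers of 2.
So 8^2500 ≡ 508 · 461 · 508 · 1595 · 1595 ≡ 1 (mod 2501).
Since the result is 1, base 8 gives no evidence that 2501 is composite.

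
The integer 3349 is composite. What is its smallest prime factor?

3349 is odd.
Digit sum 19, not divisible by 3.
Ends in 9: not divisible by 5.
7: 3349 = 7·478 + 3
11: 3349 = 11·304 + 5
13: 3349 = 13·257 + 8
17: 3349 = 17·197

17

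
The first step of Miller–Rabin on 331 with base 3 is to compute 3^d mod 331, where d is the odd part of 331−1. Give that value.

330

331 − 1 = 330 = 2^1 · 165, so d = 165.
3^1 ≡ 3 (mod 331)
3^2 ≡ 3^2 = 9 ≡ 9 (mod 331)
3^4 ≡ 9^2 = 81 ≡ 81 (mod 331)
3^8 ≡ 81^2 = 6561 ≡ 272 (mod 331)
3^16 ≡ 272^2 = 73984 ≡ 171 (mod 331)
3^32 ≡ 171^2 = 29241 ≡ 113 (mod 331)
3^64 ≡ 113^2 = 12769 ≡ 191 (mod 331)
3^128 ≡ 191^2 = 36481 ≡ 71 (mod 331)
165 = 128 + 32 + 4 + 1 in binary powers of 2.
So 3^165 ≡ 71 · 113 · 81 · 3 ≡ 330 (mod 331).
Since 3^d ≡ 330 (mod 331), base 3 does not prove 331 composite.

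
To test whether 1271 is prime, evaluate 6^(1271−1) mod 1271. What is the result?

583

6^1 ≡ 6 (mod 1271)
6^2 ≡ 6^2 = 36 ≡ 36 (mod 1271)
6^4 ≡ 36^2 = 1296 ≡ 25 (mod 1271)
6^8 ≡ 25^2 = 625 ≡ 625 (mod 1271)
6^16 ≡ 625^2 = 390625 ≡ 428 (mod 1271)
6^32 ≡ 428^2 = 183184 ≡ 160 (mod 1271)
6^64 ≡ 160^2 = 25600 ≡ 180 (mod 1271)
6^128 ≡ 180^2 = 32400 ≡ 625 (mod 1271)
6^256 ≡ 625^2 = 390625 ≡ 428 (mod 1271)
6^512 ≡ 428^2 = 183184 ≡ 160 (mod 1271)
6^1024 ≡ 160^2 = 25600 ≡ 180 (mod 1271)
1270 = 1024 + 128 + 64 + 32 + 16 + 4 + 2 in binary powers of 2.
So 6^1270 ≡ 180 · 625 · 180 · 160 · 428 · 25 · 36 ≡ 583 (mod 1271).
Since 583 ≠ 1, base 6 is a Fermat witness: 1271 is composite.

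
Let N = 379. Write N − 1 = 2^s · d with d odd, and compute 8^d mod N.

379 − 1 = 378 = 2^1 · 189, so d = 189.
8^1 ≡ 8 (mod 379)
8^2 ≡ 8^2 = 64 ≡ 64 (mod 379)
8^4 ≡ 64^2 = 4096 ≡ 306 (mod 379)
8^8 ≡ 306^2 = 93636 ≡ 23 (mod 379)
8^16 ≡ 23^2 = 529 ≡ 150 (mod 379)
8^32 ≡ 150^2 = 22500 ≡ 139 (mod 379)
8^64 ≡ 139^2 = 19321 ≡ 371 (mod 379)
8^128 ≡ 371^2 = 137641 ≡ 64 (mod 379)
189 = 128 + 32 + 16 + 8 + 4 + 1 in binary powers of 2.
So 8^189 ≡ 64 · 139 · 150 · 23 · 306 · 8 ≡ 378 (mod 379).
Since 8^d ≡ 378 (mod 379), base 8 does not prove 379 composite.

378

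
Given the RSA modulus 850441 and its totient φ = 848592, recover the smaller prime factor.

φ(n) = (p−1)(q−1) = n − (p+q) + 1, so p + q = 850441 − 848592 + 1 = 1850.
p and q are the roots of t² − 1850t + 850441 = 0.
Discriminant: 1850² − 4·850441 = 3422500 − 3401764 = 20736; √20736 = 144.
q = (1850 − 144)/2 = 853, p = (1850 + 144)/2 = 997.
Check: 853 · 997 = 850441.

853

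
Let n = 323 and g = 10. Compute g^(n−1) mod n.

10^1 ≡ 10 (mod 323)
10^2 ≡ 10^2 = 100 ≡ 100 (mod 323)
10^4 ≡ 100^2 = 10000 ≡ 310 (mod 323)
10^8 ≡ 310^2 = 96100 ≡ 169 (mod 323)
10^16 ≡ 169^2 = 28561 ≡ 137 (mod 323)
10^32 ≡ 137^2 = 18769 ≡ 35 (mod 323)
10^64 ≡ 35^2 = 1225 ≡ 256 (mod 323)
10^128 ≡ 256^2 = 65536 ≡ 290 (mod 323)
10^256 ≡ 290^2 = 84100 ≡ 120 (mod 323)
322 = 256 + 64 + 2 in binary powers of 2.
So 10^322 ≡ 120 · 256 · 100 ≡ 270 (mod 323).
Since 270 ≠ 1, base 10 is a Fermat witness: 323 is composite.

270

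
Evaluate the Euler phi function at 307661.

Factor: 307661 = 29 · 103^2.
φ(307661) = (29−1) · 103^1·(103−1) = 28 · 10506 = 294168.

294168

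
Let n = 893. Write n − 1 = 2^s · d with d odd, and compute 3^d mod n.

173

893 − 1 = 892 = 2^2 · 223, so d = 223.
3^1 ≡ 3 (mod 893)
3^2 ≡ 3^2 = 9 ≡ 9 (mod 893)
3^4 ≡ 9^2 = 81 ≡ 81 (mod 893)
3^8 ≡ 81^2 = 6561 ≡ 310 (mod 893)
3^16 ≡ 310^2 = 96100 ≡ 549 (mod 893)
3^32 ≡ 549^2 = 301401 ≡ 460 (mod 893)
3^64 ≡ 460^2 = 211600 ≡ 852 (mod 893)
3^128 ≡ 852^2 = 725904 ≡ 788 (mod 893)
223 = 128 + 64 + 16 + 8 + 4 + 2 + 1 in binary powers of 2.
So 3^223 ≡ 788 · 852 · 549 · 310 · 81 · 9 · 3 ≡ 173 (mod 893).
Squaring chain: 173 → 460; never reaches −1, so base 3 is a Miller–Rabin witness that 893 is composite.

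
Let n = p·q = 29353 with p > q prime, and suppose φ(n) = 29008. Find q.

φ(n) = (p−1)(q−1) = n − (p+q) + 1, so p + q = 29353 − 29008 + 1 = 346.
p and q are the roots of t² − 346t + 29353 = 0.
Discriminant: 346² − 4·29353 = 119716 − 117412 = 2304; √2304 = 48.
q = (346 − 48)/2 = 149, p = (346 + 48)/2 = 197.
Check: 149 · 197 = 29353.

149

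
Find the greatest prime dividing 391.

23

391 = 17 · 23
23 is prime.
So 391 = 17 · 23; the largest prime factor is 23.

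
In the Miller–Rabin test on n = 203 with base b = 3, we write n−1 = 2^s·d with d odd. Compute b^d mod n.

89

203 − 1 = 202 = 2^1 · 101, so d = 101.
3^1 ≡ 3 (mod 203)
3^2 ≡ 3^2 = 9 ≡ 9 (mod 203)
3^4 ≡ 9^2 = 81 ≡ 81 (mod 203)
3^8 ≡ 81^2 = 6561 ≡ 65 (mod 203)
3^16 ≡ 65^2 = 4225 ≡ 165 (mod 203)
3^32 ≡ 165^2 = 27225 ≡ 23 (mod 203)
3^64 ≡ 23^2 = 529 ≡ 123 (mod 203)
101 = 64 + 32 + 4 + 1 in binary powers of 2.
So 3^101 ≡ 123 · 23 · 81 · 3 ≡ 89 (mod 203).
Squaring chain: 89; never reaches −1, so base 3 is a Miller–Rabin witness that 203 is composite.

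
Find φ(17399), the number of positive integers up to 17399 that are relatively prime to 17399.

Factor: 17399 = 127 · 137.
φ(17399) = (127−1) · (137−1) = 126 · 136 = 17136.

17136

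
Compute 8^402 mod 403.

8^1 ≡ 8 (mod 403)
8^2 ≡ 8^2 = 64 ≡ 64 (mod 403)
8^4 ≡ 64^2 = 4096 ≡ 66 (mod 403)
8^8 ≡ 66^2 = 4356 ≡ 326 (mod 403)
8^16 ≡ 326^2 = 106276 ≡ 287 (mod 403)
8^32 ≡ 287^2 = 82369 ≡ 157 (mod 403)
8^64 ≡ 157^2 = 24649 ≡ 66 (mod 403)
8^128 ≡ 66^2 = 4356 ≡ 326 (mod 403)
8^256 ≡ 326^2 = 106276 ≡ 287 (mod 403)
402 = 256 + 128 + 16 + 2 in binary powers of 2.
So 8^402 ≡ 287 · 326 · 287 · 64 ≡ 64 (mod 403).
Since 64 ≠ 1, base 8 is a Fermat witness: 403 is composite.

64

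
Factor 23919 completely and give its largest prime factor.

23919 = 3 · 7973
7973 = 7 · 1139
1139 = 17 · 67
67 is prime.
So 23919 = 3 · 7 · 17 · 67; the largest prime factor is 67.

67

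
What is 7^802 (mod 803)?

7^1 ≡ 7 (mod 803)
7^2 ≡ 7^2 = 49 ≡ 49 (mod 803)
7^4 ≡ 49^2 = 2401 ≡ 795 (mod 803)
7^8 ≡ 795^2 = 632025 ≡ 64 (mod 803)
7^16 ≡ 64^2 = 4096 ≡ 81 (mod 803)
7^32 ≡ 81^2 = 6561 ≡ 137 (mod 803)
7^64 ≡ 137^2 = 18769 ≡ 300 (mod 803)
7^128 ≡ 300^2 = 90000 ≡ 64 (mod 803)
7^256 ≡ 64^2 = 4096 ≡ 81 (mod 803)
7^512 ≡ 81^2 = 6561 ≡ 137 (mod 803)
802 = 512 + 256 + 32 + 2 in binary powers of 2.
So 7^802 ≡ 137 · 81 · 137 · 49 ≡ 654 (mod 803).
Since 654 ≠ 1, base 7 is a Fermat witness: 803 is composite.

654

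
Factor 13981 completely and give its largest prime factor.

13981 = 11 · 1271
1271 = 31 · 41
41 is prime.
So 13981 = 11 · 31 · 41; the largest prime factor is 41.

41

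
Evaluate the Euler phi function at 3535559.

3465280

Factor: 3535559 = 131 · 137 · 197.
φ(3535559) = (131−1) · (137−1) · (197−1) = 130 · 136 · 196 = 3465280.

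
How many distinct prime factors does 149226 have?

149226 = 2 · 74613
74613 = 3 · 24871
24871 = 7 · 3553
3553 = 11 · 323
323 = 17 · 19
149226 = 2 · 3 · 7 · 11 · 17 · 19, which has 6 distinct prime factors.

6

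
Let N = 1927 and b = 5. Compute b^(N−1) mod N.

5^1 ≡ 5 (mod 1927)
5^2 ≡ 5^2 = 25 ≡ 25 (mod 1927)
5^4 ≡ 25^2 = 625 ≡ 625 (mod 1927)
5^8 ≡ 625^2 = 390625 ≡ 1371 (mod 1927)
5^16 ≡ 1371^2 = 1879641 ≡ 816 (mod 1927)
5^32 ≡ 816^2 = 665856 ≡ 1041 (mod 1927)
5^64 ≡ 1041^2 = 1083681 ≡ 707 (mod 1927)
5^128 ≡ 707^2 = 499849 ≡ 756 (mod 1927)
5^256 ≡ 756^2 = 571536 ≡ 1144 (mod 1927)
5^512 ≡ 1144^2 = 1308736 ≡ 303 (mod 1927)
5^1024 ≡ 303^2 = 91809 ≡ 1240 (mod 1927)
1926 = 1024 + 512 + 256 + 128 + 4 + 2 in binary powers of 2.
So 5^1926 ≡ 1240 · 303 · 1144 · 756 · 625 · 25 ≡ 291 (mod 1927).
Since 291 ≠ 1, base 5 is a Fermat witness: 1927 is composite.

291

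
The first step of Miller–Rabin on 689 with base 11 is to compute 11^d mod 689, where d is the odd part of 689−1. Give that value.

689 − 1 = 688 = 2^4 · 43, so d = 43.
11^1 ≡ 11 (mod 689)
11^2 ≡ 11^2 = 121 ≡ 121 (mod 689)
11^4 ≡ 121^2 = 14641 ≡ 172 (mod 689)
11^8 ≡ 172^2 = 29584 ≡ 646 (mod 689)
11^16 ≡ 646^2 = 417316 ≡ 471 (mod 689)
11^32 ≡ 471^2 = 221841 ≡ 672 (mod 689)
43 = 32 + 8 + 2 + 1 in binary powers of 2.
So 11^43 ≡ 672 · 646 · 121 · 11 ≡ 93 (mod 689).
Squaring chain: 93 → 381 → 471 → 672; never reaches −1, so base 11 is a Miller–Rabin witness that 689 is composite.

93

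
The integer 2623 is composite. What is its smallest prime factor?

43

2623 is odd.
Digit sum 13, not divisible by 3.
Ends in 3: not divisible by 5.
7: 2623 = 7·374 + 5
11: 2623 = 11·238 + 5
13: 2623 = 13·201 + 10
17: 2623 = 17·154 + 5
19: 2623 = 19·138 + 1
23: 2623 = 23·114 + 1
29: 2623 = 29·90 + 13
31: 2623 = 31·84 + 19
37: 2623 = 37·70 + 33
41: 2623 = 41·63 + 40
43: 2623 = 43·61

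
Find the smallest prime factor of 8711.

31

8711 is odd.
Digit sum 17, not divisible by 3.
Ends in 1: not divisible by 5.
7: 8711 = 7·1244 + 3
11: 8711 = 11·791 + 10
13: 8711 = 13·670 + 1
17: 8711 = 17·512 + 7
19: 8711 = 19·458 + 9
23: 8711 = 23·378 + 17
29: 8711 = 29·300 + 11
31: 8711 = 31·281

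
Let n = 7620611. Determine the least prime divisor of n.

97

7620611 is odd.
Digit sum 23, not divisible by 3.
Ends in 1: not divisible by 5.
7: 7620611 = 7·1088658 + 5
11: 7620611 = 11·692782 + 9
13: 7620611 = 13·586200 + 11
17: 7620611 = 17·448271 + 4
19: 7620611 = 19·401084 + 15
23: 7620611 = 23·331330 + 21
29: 7620611 = 29·262779 + 20
31: 7620611 = 31·245826 + 5
37: 7620611 = 37·205962 + 17
41: 7620611 = 41·185868 + 23
43: 7620611 = 43·177223 + 22
47: 7620611 = 47·162140 + 31
53: 7620611 = 53·143785 + 6
59: 7620611 = 59·129162 + 53
61: 7620611 = 61·124928 + 3
67: 7620611 = 67·113740 + 31
71: 7620611 = 71·107332 + 39
73: 7620611 = 73·104391 + 68
79: 7620611 = 79·96463 + 34
83: 7620611 = 83·91814 + 49
89: 7620611 = 89·85624 + 75
97: 7620611 = 97·78563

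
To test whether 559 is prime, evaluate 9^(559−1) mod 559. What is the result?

274

9^1 ≡ 9 (mod 559)
9^2 ≡ 9^2 = 81 ≡ 81 (mod 559)
9^4 ≡ 81^2 = 6561 ≡ 412 (mod 559)
9^8 ≡ 412^2 = 169744 ≡ 367 (mod 559)
9^16 ≡ 367^2 = 134689 ≡ 529 (mod 559)
9^32 ≡ 529^2 = 279841 ≡ 341 (mod 559)
9^64 ≡ 341^2 = 116281 ≡ 9 (mod 559)
9^128 ≡ 9^2 = 81 ≡ 81 (mod 559)
9^256 ≡ 81^2 = 6561 ≡ 412 (mod 559)
9^512 ≡ 412^2 = 169744 ≡ 367 (mod 559)
558 = 512 + 32 + 8 + 4 + 2 in binary powers of 2.
So 9^558 ≡ 367 · 341 · 367 · 412 · 81 ≡ 274 (mod 559).
Since 274 ≠ 1, base 9 is a Fermat witness: 559 is composite.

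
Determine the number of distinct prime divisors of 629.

629 = 17 · 37
629 = 17 · 37, which has 2 distinct prime factors.

2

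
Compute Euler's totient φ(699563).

Factor: 699563 = 59 · 71 · 167.
φ(699563) = (59−1) · (71−1) · (167−1) = 58 · 70 · 166 = 673960.

673960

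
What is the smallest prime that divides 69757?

79

69757 is odd.
Digit sum 34, not divisible by 3.
Ends in 7: not divisible by 5.
7: 69757 = 7·9965 + 2
11: 69757 = 11·6341 + 6
13: 69757 = 13·5365 + 12
17: 69757 = 17·4103 + 6
19: 69757 = 19·3671 + 8
23: 69757 = 23·3032 + 21
29: 69757 = 29·2405 + 12
31: 69757 = 31·2250 + 7
37: 69757 = 37·1885 + 12
41: 69757 = 41·1701 + 16
43: 69757 = 43·1622 + 11
47: 69757 = 47·1484 + 9
53: 69757 = 53·1316 + 9
59: 69757 = 59·1182 + 19
61: 69757 = 61·1143 + 34
67: 69757 = 67·1041 + 10
71: 69757 = 71·982 + 35
73: 69757 = 73·955 + 42
79: 69757 = 79·883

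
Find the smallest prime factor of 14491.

43

14491 is odd.
Digit sum 19, not divisible by 3.
Ends in 1: not divisible by 5.
7: 14491 = 7·2070 + 1
11: 14491 = 11·1317 + 4
13: 14491 = 13·1114 + 9
17: 14491 = 17·852 + 7
19: 14491 = 19·762 + 13
23: 14491 = 23·630 + 1
29: 14491 = 29·499 + 20
31: 14491 = 31·467 + 14
37: 14491 = 37·391 + 24
41: 14491 = 41·353 + 18
43: 14491 = 43·337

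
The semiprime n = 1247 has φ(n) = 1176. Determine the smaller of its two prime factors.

φ(n) = (p−1)(q−1) = n − (p+q) + 1, so p + q = 1247 − 1176 + 1 = 72.
p and q are the roots of t² − 72t + 1247 = 0.
Discriminant: 72² − 4·1247 = 5184 − 4988 = 196; √196 = 14.
q = (72 − 14)/2 = 29, p = (72 + 14)/2 = 43.
Check: 29 · 43 = 1247.

29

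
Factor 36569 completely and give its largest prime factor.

36569 = 13 · 2813
2813 = 29 · 97
97 is prime.
So 36569 = 13 · 29 · 97; the largest prime factor is 97.

97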